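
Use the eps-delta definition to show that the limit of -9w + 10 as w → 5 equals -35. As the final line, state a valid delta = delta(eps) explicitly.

delta = eps/9

Let eps > 0. We need delta > 0 so that 0 < |w − 5| < delta implies |(-9w + 10) + 35| < eps.
Since (-9w + 10) + 35 = -9(w − 5), we have |(-9w + 10) + 35| = 9|w − 5|.
So 9|w − 5| < eps exactly when |w − 5| < eps/9.
Choosing delta = eps/9 gives |(-9w + 10) + 35| = 9|w − 5| < eps whenever |w − 5| < delta.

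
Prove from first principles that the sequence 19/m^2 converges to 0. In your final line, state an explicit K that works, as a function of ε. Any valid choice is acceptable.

Let ε > 0 be given. For m ≥ 1, |19/m^2 − 0| = 19/m^2.
19/m^2 < ε ⇔ m^2 > 19/ε ⇔ m > (19/ε)^{1/2}.
Take K = (19/ε)^{1/2}. Then m > K implies 19/m^2 < ε.

K = (19/ε)^{1/2}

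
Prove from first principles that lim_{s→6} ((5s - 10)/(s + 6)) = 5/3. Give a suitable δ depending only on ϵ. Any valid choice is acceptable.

Let ϵ > 0. We want δ > 0 with 0 < |s − 6| < δ ⇒ |(5s - 10)/(s + 6) − (5/3)| < ϵ.
Combining over a common denominator, (5s - 10)/(s + 6) − (5/3) = [(5s - 10)·12 − 20·(s + 6)] / [12·(s + 6)] = 40(s − 6) / (12(s + 6)).
So |(5s - 10)/(s + 6) − (5/3)| = 40|s − 6| / (12·|s + 6|).
Restrict δ ≤ 6. Then |s − 6| < 6 gives |s + 6| = |(s − 6) + 12| ≥ 12 − 6 = 6.
Hence |(5s - 10)/(s + 6) − (5/3)| < 40|s − 6|/(12·6) = (5/9)|s − 6|, which is < ϵ once |s − 6| < (9/5)ϵ.
Take δ = min(6, (9/5)ϵ). Then 0 < |s − 6| < δ forces both bounds, so |(5s - 10)/(s + 6) − (5/3)| < ϵ.

δ = min(6, (9/5)ϵ)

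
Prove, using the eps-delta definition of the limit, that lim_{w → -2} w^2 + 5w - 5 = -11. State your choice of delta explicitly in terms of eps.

delta = min(2, eps/7)

Suppose eps > 0. We want delta > 0 such that 0 < |w + 2| < delta implies |(w^2 + 5w - 5) + 11| < eps.
(w^2 + 5w - 5) + 11 = w^2 + 5w + 6 = (w + 2)(w + 3).
So |(w^2 + 5w - 5) + 11| = |w + 2|·|w + 3|.
Assume first that |w + 2| < 2, so |w| < 4. Then |w + 3| ≤ 4 + 3 = 7.
Hence |(w^2 + 5w - 5) + 11| ≤ 7|w + 2| < eps provided |w + 2| < eps/7.
Choosing delta = min(2, eps/7) ensures both conditions, hence |(w^2 + 5w - 5) + 11| < eps.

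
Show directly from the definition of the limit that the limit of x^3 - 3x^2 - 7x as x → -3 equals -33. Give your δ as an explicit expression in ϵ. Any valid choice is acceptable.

Suppose ϵ > 0. We want δ > 0 such that 0 < |x + 3| < δ implies |(x^3 - 3x^2 - 7x) + 33| < ϵ.
(x^3 - 3x^2 - 7x) + 33 = x^3 - 3x^2 - 7x + 33 = (x + 3)(x^2 - 6x + 11).
So |(x^3 - 3x^2 - 7x) + 33| = |x + 3|·|x^2 - 6x + 11|.
Assume first that |x + 3| < 2, so |x| < 5. Then |x^2 - 6x + 11| ≤ 5^2 + 6·5 + 11 = 66.
Hence |(x^3 - 3x^2 - 7x) + 33| ≤ 66|x + 3| < ϵ provided |x + 3| < ϵ/66.
Choosing δ = min(2, ϵ/66) ensures both conditions, hence |(x^3 - 3x^2 - 7x) + 33| < ϵ.

δ = min(2, ϵ/66)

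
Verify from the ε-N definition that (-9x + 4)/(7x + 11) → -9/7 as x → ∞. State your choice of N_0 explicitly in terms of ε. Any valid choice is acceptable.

N_0 = (127/49)/ε

Fix ε > 0. We seek N_0 > 0 such that x > N_0 implies |(-9x + 4)/(7x + 11) + 9/7| < ε.
(-9x + 4)/(7x + 11) + 9/7 = (7(-9x + 4) − (-9)(7x + 11)) / (7(7x + 11)) = 127/(7(7x + 11)).
For x > 0 we have 7x + 11 > 7x, so |(-9x + 4)/(7x + 11) + 9/7| = 127/(7(7x + 11)) < 127/(7·7x) = (127/49)/x.
Thus |(-9x + 4)/(7x + 11) + 9/7| < ε whenever x > (127/49)/ε.
Take N_0 = (127/49)/ε. If x > N_0 then |(-9x + 4)/(7x + 11) + 9/7| < (127/49)/x < ε.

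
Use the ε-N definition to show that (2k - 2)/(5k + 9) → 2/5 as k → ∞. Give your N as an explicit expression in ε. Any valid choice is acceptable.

Let ε > 0 be given. For k ≥ 1, |(2k - 2)/(5k + 9) − (2/5)| = |-28|/(5(5k + 9)) = 28/(5(5k + 9)).
Since 5k + 9 ≥ 5k for k ≥ 1, this is ≤ 28/(5·5k) = (28/25)/k.
So |(2k - 2)/(5k + 9) − (2/5)| < ε whenever k > (28/25)/ε.
Take N = (28/25)/ε. If k > N then |(2k - 2)/(5k + 9) − (2/5)| ≤ (28/25)/k < ε.

N = (28/25)/ε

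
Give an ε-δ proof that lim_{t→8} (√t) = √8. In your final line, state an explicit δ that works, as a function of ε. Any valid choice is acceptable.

Let ε > 0. We want δ > 0 such that 0 < |t − 8| < δ implies |√t − √8| < ε.
Multiplying by the conjugate, |√t − √8| = |t − 8|/(√t + √8).
Restrict δ ≤ 8 so that |t − 8| < 8 forces t > 0, and then √t + √8 > √8.
Hence |√t − √8| < |t − 8|/√8, which is < ε once |t − 8| < √8·ε.
Take δ = min(8, √8·ε). If 0 < |t − 8| < δ then t > 0 and |√t − √8| < |t − 8|/√8 < ε.

δ = min(8, √8·ε)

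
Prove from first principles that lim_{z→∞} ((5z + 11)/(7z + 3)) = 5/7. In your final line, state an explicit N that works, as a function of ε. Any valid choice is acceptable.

N = (62/49)/ε

Suppose ε > 0. We seek N > 0 such that z > N implies |(5z + 11)/(7z + 3) − (5/7)| < ε.
(5z + 11)/(7z + 3) − (5/7) = (7(5z + 11) − 5(7z + 3)) / (7(7z + 3)) = 62/(7(7z + 3)).
For z > 0 we have 7z + 3 > 7z, so |(5z + 11)/(7z + 3) − (5/7)| = 62/(7(7z + 3)) < 62/(7·7z) = (62/49)/z.
Thus |(5z + 11)/(7z + 3) − (5/7)| < ε whenever z > (62/49)/ε.
Take N = (62/49)/ε. If z > N then |(5z + 11)/(7z + 3) − (5/7)| < (62/49)/z < ε.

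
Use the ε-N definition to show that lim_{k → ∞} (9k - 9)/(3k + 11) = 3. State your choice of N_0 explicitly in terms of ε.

N_0 = 14/ε

Fix ε > 0. For k ≥ 1, |(9k - 9)/(3k + 11) − 3| = |-126|/(3(3k + 11)) = 126/(3(3k + 11)).
Since 3k + 11 ≥ 3k for k ≥ 1, this is ≤ 126/(3·3k) = 14/k.
So |(9k - 9)/(3k + 11) − 3| < ε whenever k > 14/ε.
Take N_0 = 14/ε. If k > N_0 then |(9k - 9)/(3k + 11) − 3| ≤ 14/k < ε.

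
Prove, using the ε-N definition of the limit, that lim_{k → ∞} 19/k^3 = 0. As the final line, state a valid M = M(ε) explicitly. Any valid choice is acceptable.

M = (19/ε)^{1/3}

Fix ε > 0. For k ≥ 1, |19/k^3 − 0| = 19/k^3.
19/k^3 < ε ⇔ k^3 > 19/ε ⇔ k > (19/ε)^{1/3}.
Take M = (19/ε)^{1/3}. Then k > M implies 19/k^3 < ε.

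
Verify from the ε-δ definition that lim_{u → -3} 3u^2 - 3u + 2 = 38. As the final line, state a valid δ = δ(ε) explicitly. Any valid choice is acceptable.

δ = min(2, ε/27)

Let ε > 0. We want δ > 0 such that 0 < |u + 3| < δ implies |(3u^2 - 3u + 2) − 38| < ε.
(3u^2 - 3u + 2) − 38 = 3u^2 - 3u - 36 = (u + 3)(3u - 12).
So |(3u^2 - 3u + 2) − 38| = |u + 3|·|3u - 12|.
Require δ ≤ 2. Then |u + 3| < 2 gives |u| < 5, and by the triangle inequality |3u - 12| ≤ 3·5 + 12 = 27.
Hence |(3u^2 - 3u + 2) − 38| ≤ 27|u + 3| < ε provided |u + 3| < ε/27.
Choosing δ = min(2, ε/27) ensures both conditions, hence |(3u^2 - 3u + 2) − 38| < ε.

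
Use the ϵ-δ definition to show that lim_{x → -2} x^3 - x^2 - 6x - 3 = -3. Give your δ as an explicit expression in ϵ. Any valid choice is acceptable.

δ = min(2, ϵ/28)

Let ϵ > 0 be given. We want δ > 0 such that 0 < |x + 2| < δ implies |(x^3 - x^2 - 6x - 3) + 3| < ϵ.
(x^3 - x^2 - 6x - 3) + 3 = x^3 - x^2 - 6x = (x + 2)(x^2 - 3x).
So |(x^3 - x^2 - 6x - 3) + 3| = |x + 2|·|x^2 - 3x|.
Require δ ≤ 2. Then |x + 2| < 2 gives |x| < 4, and by the triangle inequality |x^2 - 3x| ≤ 4^2 + 3·4 = 28.
Hence |(x^3 - x^2 - 6x - 3) + 3| ≤ 28|x + 2| < ϵ provided |x + 2| < ϵ/28.
Choosing δ = min(2, ϵ/28) ensures both conditions, hence |(x^3 - x^2 - 6x - 3) + 3| < ϵ.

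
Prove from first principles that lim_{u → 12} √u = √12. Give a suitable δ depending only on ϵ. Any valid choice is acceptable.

Let ϵ > 0. We want δ > 0 such that 0 < |u − 12| < δ implies |√u − √12| < ϵ.
Multiplying by the conjugate, |√u − √12| = |u − 12|/(√u + √12).
Restrict δ ≤ 12 so that |u − 12| < 12 forces u > 0, and then √u + √12 > √12.
Hence |√u − √12| < |u − 12|/√12, which is < ϵ once |u − 12| < √12·ϵ.
Take δ = min(12, √12·ϵ). If 0 < |u − 12| < δ then u > 0 and |√u − √12| < |u − 12|/√12 < ϵ.

δ = min(12, √12·ϵ)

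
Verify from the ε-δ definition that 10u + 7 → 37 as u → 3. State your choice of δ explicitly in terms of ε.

δ = ε/10

Let ε > 0 be given. We need δ > 0 so that 0 < |u − 3| < δ implies |(10u + 7) − 37| < ε.
|(10u + 7) − 37| = |10u - 30| = 10|u − 3|.
Thus it suffices that |u − 3| < ε/10.
Choosing δ = ε/10 gives |(10u + 7) − 37| = 10|u − 3| < ε whenever |u − 3| < δ.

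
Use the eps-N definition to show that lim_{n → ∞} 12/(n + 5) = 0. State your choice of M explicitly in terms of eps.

M = 12/eps

Let eps > 0 be given. For n ≥ 1, |12/(n + 5) − 0| = 12/(n + 5) ≤ 12/n.
We need 12/n < eps, i.e. n > 12/eps.
Take M = 12/eps. If n > M then |12/(n + 5)| ≤ 12/n < eps.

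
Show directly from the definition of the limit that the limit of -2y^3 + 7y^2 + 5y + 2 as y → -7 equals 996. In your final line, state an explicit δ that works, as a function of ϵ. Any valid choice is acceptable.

δ = min(1, ϵ/438)

Suppose ϵ > 0. We want δ > 0 such that 0 < |y + 7| < δ implies |(-2y^3 + 7y^2 + 5y + 2) − 996| < ϵ.
(-2y^3 + 7y^2 + 5y + 2) − 996 = -2y^3 + 7y^2 + 5y - 994 = (y + 7)(-2y^2 + 21y - 142).
So |(-2y^3 + 7y^2 + 5y + 2) − 996| = |y + 7|·|-2y^2 + 21y - 142|.
Assume first that |y + 7| < 1, so |y| < 8. Then |-2y^2 + 21y - 142| ≤ 2·8^2 + 21·8 + 142 = 438.
Hence |(-2y^3 + 7y^2 + 5y + 2) − 996| ≤ 438|y + 7| < ϵ provided |y + 7| < ϵ/438.
Take δ = min(1, ϵ/438). Then 0 < |y + 7| < δ gives both |y + 7| < 1 and |y + 7| < ϵ/438, so |(-2y^3 + 7y^2 + 5y + 2) − 996| < ϵ.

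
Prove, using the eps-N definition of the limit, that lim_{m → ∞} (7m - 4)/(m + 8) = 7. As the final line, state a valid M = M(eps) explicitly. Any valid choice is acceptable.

Fix eps > 0. For m ≥ 1, |(7m - 4)/(m + 8) − 7| = |-60|/((m + 8)) = 60/((m + 8)).
Since m + 8 ≥ m for m ≥ 1, this is ≤ 60/(m) = 60/m.
So |(7m - 4)/(m + 8) − 7| < eps whenever m > 60/eps.
Take M = 60/eps. If m > M then |(7m - 4)/(m + 8) − 7| ≤ 60/m < eps.

M = 60/eps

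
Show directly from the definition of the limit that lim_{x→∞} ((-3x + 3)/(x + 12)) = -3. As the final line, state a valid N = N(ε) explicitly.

N = 39/ε

Suppose ε > 0. We seek N > 0 such that x > N implies |(-3x + 3)/(x + 12) + 3| < ε.
(-3x + 3)/(x + 12) + 3 = ((-3x + 3) − (-3)(x + 12)) / ((x + 12)) = 39/((x + 12)).
For x > 0 we have x + 12 > x, so |(-3x + 3)/(x + 12) + 3| = 39/((x + 12)) < 39/(x) = 39/x.
Thus |(-3x + 3)/(x + 12) + 3| < ε whenever x > 39/ε.
Take N = 39/ε. If x > N then |(-3x + 3)/(x + 12) + 3| < 39/x < ε.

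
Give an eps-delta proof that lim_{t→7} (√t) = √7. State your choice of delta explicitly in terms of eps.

delta = min(7, √7·eps)

Let eps > 0. We want delta > 0 such that 0 < |t − 7| < delta implies |√t − √7| < eps.
Rationalise: √t − √7 = (t − 7)/(√t + √7), so |√t − √7| = |t − 7|/(√t + √7).
Restrict delta ≤ 7 so that |t − 7| < 7 forces t > 0, and then √t + √7 > √7.
Hence |√t − √7| < |t − 7|/√7, which is < eps once |t − 7| < √7·eps.
Take delta = min(7, √7·eps). If 0 < |t − 7| < delta then t > 0 and |√t − √7| < |t − 7|/√7 < eps.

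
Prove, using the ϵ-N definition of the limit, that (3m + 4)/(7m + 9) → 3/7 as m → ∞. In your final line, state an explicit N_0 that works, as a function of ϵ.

N_0 = (1/49)/ϵ

Let ϵ > 0 be given. For m ≥ 1, |(3m + 4)/(7m + 9) − (3/7)| = |1|/(7(7m + 9)) = 1/(7(7m + 9)).
Since 7m + 9 ≥ 7m for m ≥ 1, this is ≤ 1/(7·7m) = (1/49)/m.
So |(3m + 4)/(7m + 9) − (3/7)| < ϵ whenever m > (1/49)/ϵ.
Take N_0 = (1/49)/ϵ. If m > N_0 then |(3m + 4)/(7m + 9) − (3/7)| ≤ (1/49)/m < ϵ.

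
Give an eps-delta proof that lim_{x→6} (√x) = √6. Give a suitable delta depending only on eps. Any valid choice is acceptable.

Suppose eps > 0. We want delta > 0 such that 0 < |x − 6| < delta implies |√x − √6| < eps.
Multiplying by the conjugate, |√x − √6| = |x − 6|/(√x + √6).
Restrict delta ≤ 6 so that |x − 6| < 6 forces x > 0, and then √x + √6 > √6.
Hence |√x − √6| < |x − 6|/√6, which is < eps once |x − 6| < √6·eps.
Take delta = min(6, √6·eps). If 0 < |x − 6| < delta then x > 0 and |√x − √6| < |x − 6|/√6 < eps.

delta = min(6, √6·eps)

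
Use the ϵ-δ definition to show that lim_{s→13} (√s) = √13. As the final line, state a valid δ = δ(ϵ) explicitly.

δ = min(13, √13·ϵ)

Suppose ϵ > 0. We want δ > 0 such that 0 < |s − 13| < δ implies |√s − √13| < ϵ.
Rationalise: √s − √13 = (s − 13)/(√s + √13), so |√s − √13| = |s − 13|/(√s + √13).
Restrict δ ≤ 13 so that |s − 13| < 13 forces s > 0, and then √s + √13 > √13.
Hence |√s − √13| < |s − 13|/√13, which is < ϵ once |s − 13| < √13·ϵ.
Take δ = min(13, √13·ϵ). If 0 < |s − 13| < δ then s > 0 and |√s − √13| < |s − 13|/√13 < ϵ.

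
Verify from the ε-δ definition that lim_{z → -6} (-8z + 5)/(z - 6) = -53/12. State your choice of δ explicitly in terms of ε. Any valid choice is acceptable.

Let ε > 0 be given. We want δ > 0 with 0 < |z + 6| < δ ⇒ |(-8z + 5)/(z - 6) + 53/12| < ε.
Combining over a common denominator, (-8z + 5)/(z - 6) + 53/12 = [(-8z + 5)·(-12) − 53·(z - 6)] / [(-12)·(z - 6)] = 43(z + 6) / ((-12)(z - 6)).
So |(-8z + 5)/(z - 6) + 53/12| = 43|z + 6| / (12·|z − 6|).
Restrict δ ≤ 6. Then |z + 6| < 6 gives |z − 6| = |(z + 6) + (-12)| ≥ 12 − 6 = 6.
Hence |(-8z + 5)/(z - 6) + 53/12| < 43|z + 6|/(12·6) = (43/72)|z + 6|, which is < ε once |z + 6| < (72/43)ε.
Take δ = min(6, (72/43)ε). Then 0 < |z + 6| < δ forces both bounds, so |(-8z + 5)/(z - 6) + 53/12| < ε.

δ = min(6, (72/43)ε)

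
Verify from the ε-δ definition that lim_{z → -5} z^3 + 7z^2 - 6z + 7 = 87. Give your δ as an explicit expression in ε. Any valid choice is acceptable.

Let ε > 0 be given. We want δ > 0 such that 0 < |z + 5| < δ implies |(z^3 + 7z^2 - 6z + 7) − 87| < ε.
(z^3 + 7z^2 - 6z + 7) − 87 = z^3 + 7z^2 - 6z - 80 = (z + 5)(z^2 + 2z - 16).
So |(z^3 + 7z^2 - 6z + 7) − 87| = |z + 5|·|z^2 + 2z - 16|.
Require δ ≤ 1. Then |z + 5| < 1 gives |z| < 6, and by the triangle inequality |z^2 + 2z - 16| ≤ 6^2 + 2·6 + 16 = 64.
Hence |(z^3 + 7z^2 - 6z + 7) − 87| ≤ 64|z + 5| < ε provided |z + 5| < ε/64.
Take δ = min(1, ε/64). Then 0 < |z + 5| < δ gives both |z + 5| < 1 and |z + 5| < ε/64, so |(z^3 + 7z^2 - 6z + 7) − 87| < ε.

δ = min(1, ε/64)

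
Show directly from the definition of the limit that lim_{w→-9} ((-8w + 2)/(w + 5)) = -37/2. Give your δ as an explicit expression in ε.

δ = min(2, (4/21)ε)

Fix ε > 0. We want δ > 0 with 0 < |w + 9| < δ ⇒ |(-8w + 2)/(w + 5) + 37/2| < ε.
Combining over a common denominator, (-8w + 2)/(w + 5) + 37/2 = [(-8w + 2)·(-4) − 74·(w + 5)] / [(-4)·(w + 5)] = -42(w + 9) / ((-4)(w + 5)).
So |(-8w + 2)/(w + 5) + 37/2| = 42|w + 9| / (4·|w + 5|).
Restrict δ ≤ 2. Then |w + 9| < 2 gives |w + 5| = |(w + 9) + (-4)| ≥ 4 − 2 = 2.
Hence |(-8w + 2)/(w + 5) + 37/2| < 42|w + 9|/(4·2) = (21/4)|w + 9|, which is < ε once |w + 9| < (4/21)ε.
Take δ = min(2, (4/21)ε). Then 0 < |w + 9| < δ forces both bounds, so |(-8w + 2)/(w + 5) + 37/2| < ε.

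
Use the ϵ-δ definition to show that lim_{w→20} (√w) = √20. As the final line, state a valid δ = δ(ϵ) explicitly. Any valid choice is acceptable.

Fix ϵ > 0. We want δ > 0 such that 0 < |w − 20| < δ implies |√w − √20| < ϵ.
Rationalise: √w − √20 = (w − 20)/(√w + √20), so |√w − √20| = |w − 20|/(√w + √20).
Restrict δ ≤ 20 so that |w − 20| < 20 forces w > 0, and then √w + √20 > √20.
Hence |√w − √20| < |w − 20|/√20, which is < ϵ once |w − 20| < √20·ϵ.
Take δ = min(20, √20·ϵ). If 0 < |w − 20| < δ then w > 0 and |√w − √20| < |w − 20|/√20 < ϵ.

δ = min(20, √20·ϵ)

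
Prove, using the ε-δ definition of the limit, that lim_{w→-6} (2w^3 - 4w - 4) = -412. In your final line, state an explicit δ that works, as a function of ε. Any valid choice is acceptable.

Suppose ε > 0. We want δ > 0 such that 0 < |w + 6| < δ implies |(2w^3 - 4w - 4) + 412| < ε.
(2w^3 - 4w - 4) + 412 = 2w^3 - 4w + 408 = (w + 6)(2w^2 - 12w + 68).
So |(2w^3 - 4w - 4) + 412| = |w + 6|·|2w^2 - 12w + 68|.
Assume first that |w + 6| < 1, so |w| < 7. Then |2w^2 - 12w + 68| ≤ 2·7^2 + 12·7 + 68 = 250.
Hence |(2w^3 - 4w - 4) + 412| ≤ 250|w + 6| < ε provided |w + 6| < ε/250.
Choosing δ = min(1, ε/250) ensures both conditions, hence |(2w^3 - 4w - 4) + 412| < ε.

δ = min(1, ε/250)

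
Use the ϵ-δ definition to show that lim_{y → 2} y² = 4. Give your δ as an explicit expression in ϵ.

δ = min(1, ϵ/5)

Suppose ϵ > 0. We seek δ > 0 with 0 < |y − 2| < δ ⇒ |y² − 4| < ϵ.
Factor: y² − 4 = (y − 2)(y + 2), so |y² − 4| = |y − 2|·|y + 2|.
Impose δ ≤ 1 so that |y| < 3; then |y + 2| ≤ 5.
Hence |y² − 4| ≤ 5|y − 2|, which is < ϵ once |y − 2| < ϵ/5.
Take δ = min(1, ϵ/5). If 0 < |y − 2| < δ then both bounds hold and |y² − 4| ≤ 5|y − 2| < 5·(ϵ/5) = ϵ.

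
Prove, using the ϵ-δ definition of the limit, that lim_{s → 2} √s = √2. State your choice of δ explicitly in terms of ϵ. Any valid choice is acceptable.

Let ϵ > 0. We want δ > 0 such that 0 < |s − 2| < δ implies |√s − √2| < ϵ.
Multiplying by the conjugate, |√s − √2| = |s − 2|/(√s + √2).
Restrict δ ≤ 2 so that |s − 2| < 2 forces s > 0, and then √s + √2 > √2.
Hence |√s − √2| < |s − 2|/√2, which is < ϵ once |s − 2| < √2·ϵ.
Take δ = min(2, √2·ϵ). If 0 < |s − 2| < δ then s > 0 and |√s − √2| < |s − 2|/√2 < ϵ.

δ = min(2, √2·ϵ)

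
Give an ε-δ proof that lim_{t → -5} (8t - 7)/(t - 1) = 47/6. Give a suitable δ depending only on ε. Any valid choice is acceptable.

Suppose ε > 0. We want δ > 0 with 0 < |t + 5| < δ ⇒ |(8t - 7)/(t - 1) − (47/6)| < ε.
Combining over a common denominator, (8t - 7)/(t - 1) − (47/6) = [(8t - 7)·(-6) − (-47)·(t - 1)] / [(-6)·(t - 1)] = -1(t + 5) / ((-6)(t - 1)).
So |(8t - 7)/(t - 1) − (47/6)| = |t + 5| / (6·|t − 1|).
Require δ ≤ 3, so |t − 1| ≥ |-6| − |t + 5| > 6 − 3 = 3.
Hence |(8t - 7)/(t - 1) − (47/6)| < |t + 5|/(6·3) = (1/18)|t + 5|, which is < ε once |t + 5| < 18ε.
Take δ = min(3, 18ε). Then 0 < |t + 5| < δ forces both bounds, so |(8t - 7)/(t - 1) − (47/6)| < ε.

δ = min(3, 18ε)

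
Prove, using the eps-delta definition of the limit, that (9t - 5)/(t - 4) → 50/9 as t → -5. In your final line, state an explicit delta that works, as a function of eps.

delta = min(9/2, (81/62)eps)

Let eps > 0 be given. We want delta > 0 with 0 < |t + 5| < delta ⇒ |(9t - 5)/(t - 4) − (50/9)| < eps.
Combining over a common denominator, (9t - 5)/(t - 4) − (50/9) = [(9t - 5)·(-9) − (-50)·(t - 4)] / [(-9)·(t - 4)] = -31(t + 5) / ((-9)(t - 4)).
So |(9t - 5)/(t - 4) − (50/9)| = 31|t + 5| / (9·|t − 4|).
Restrict delta ≤ 9/2. Then |t + 5| < 9/2 gives |t − 4| = |(t + 5) + (-9)| ≥ 9 − 9/2 = 9/2.
Hence |(9t - 5)/(t - 4) − (50/9)| < 31|t + 5|/(9·(9/2)) = (62/81)|t + 5|, which is < eps once |t + 5| < (81/62)eps.
Take delta = min(9/2, (81/62)eps). Then 0 < |t + 5| < delta forces both bounds, so |(9t - 5)/(t - 4) − (50/9)| < eps.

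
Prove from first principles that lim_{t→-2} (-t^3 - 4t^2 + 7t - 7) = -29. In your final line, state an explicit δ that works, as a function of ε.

δ = min(1, ε/26)

Let ε > 0. We want δ > 0 such that 0 < |t + 2| < δ implies |(-t^3 - 4t^2 + 7t - 7) + 29| < ε.
(-t^3 - 4t^2 + 7t - 7) + 29 = -t^3 - 4t^2 + 7t + 22 = (t + 2)(-t^2 - 2t + 11).
So |(-t^3 - 4t^2 + 7t - 7) + 29| = |t + 2|·|-t^2 - 2t + 11|.
Assume first that |t + 2| < 1, so |t| < 3. Then |-t^2 - 2t + 11| ≤ 3^2 + 2·3 + 11 = 26.
Hence |(-t^3 - 4t^2 + 7t - 7) + 29| ≤ 26|t + 2| < ε provided |t + 2| < ε/26.
Take δ = min(1, ε/26). Then 0 < |t + 2| < δ gives both |t + 2| < 1 and |t + 2| < ε/26, so |(-t^3 - 4t^2 + 7t - 7) + 29| < ε.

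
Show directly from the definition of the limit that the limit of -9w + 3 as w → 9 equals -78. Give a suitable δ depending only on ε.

δ = ε/9

Let ε > 0 be given. We need δ > 0 so that 0 < |w − 9| < δ implies |(-9w + 3) + 78| < ε.
Since (-9w + 3) + 78 = -9(w − 9), we have |(-9w + 3) + 78| = 9|w − 9|.
So 9|w − 9| < ε exactly when |w − 9| < ε/9.
Take δ = ε/9. If 0 < |w − 9| < δ then |(-9w + 3) + 78| = 9|w − 9| < 9·(ε/9) = ε.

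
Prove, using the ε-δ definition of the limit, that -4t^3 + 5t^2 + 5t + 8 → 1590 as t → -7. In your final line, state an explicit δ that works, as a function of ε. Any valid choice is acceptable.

δ = min(1, ε/746)

Let ε > 0. We want δ > 0 such that 0 < |t + 7| < δ implies |(-4t^3 + 5t^2 + 5t + 8) − 1590| < ε.
(-4t^3 + 5t^2 + 5t + 8) − 1590 = -4t^3 + 5t^2 + 5t - 1582 = (t + 7)(-4t^2 + 33t - 226).
So |(-4t^3 + 5t^2 + 5t + 8) − 1590| = |t + 7|·|-4t^2 + 33t - 226|.
Require δ ≤ 1. Then |t + 7| < 1 gives |t| < 8, and by the triangle inequality |-4t^2 + 33t - 226| ≤ 4·8^2 + 33·8 + 226 = 746.
Hence |(-4t^3 + 5t^2 + 5t + 8) − 1590| ≤ 746|t + 7| < ε provided |t + 7| < ε/746.
Take δ = min(1, ε/746). Then 0 < |t + 7| < δ gives both |t + 7| < 1 and |t + 7| < ε/746, so |(-4t^3 + 5t^2 + 5t + 8) − 1590| < ε.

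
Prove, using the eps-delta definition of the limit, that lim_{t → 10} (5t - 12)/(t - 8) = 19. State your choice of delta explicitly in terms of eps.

Let eps > 0 be given. We want delta > 0 with 0 < |t − 10| < delta ⇒ |(5t - 12)/(t - 8) − 19| < eps.
Combining over a common denominator, (5t - 12)/(t - 8) − 19 = [(5t - 12)·2 − 38·(t - 8)] / [2·(t - 8)] = -28(t − 10) / (2(t - 8)).
So |(5t - 12)/(t - 8) − 19| = 28|t − 10| / (2·|t − 8|).
Restrict delta ≤ 1. Then |t − 10| < 1 gives |t − 8| = |(t − 10) + 2| ≥ 2 − 1 = 1.
Hence |(5t - 12)/(t - 8) − 19| < 28|t − 10|/(2·1) = 14|t − 10|, which is < eps once |t − 10| < (1/14)eps.
Take delta = min(1, (1/14)eps). Then 0 < |t − 10| < delta forces both bounds, so |(5t - 12)/(t - 8) − 19| < eps.

delta = min(1, (1/14)eps)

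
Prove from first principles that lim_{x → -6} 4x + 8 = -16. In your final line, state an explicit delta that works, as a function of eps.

delta = eps/4

Let eps > 0. We need delta > 0 so that 0 < |x + 6| < delta implies |(4x + 8) + 16| < eps.
Since (4x + 8) + 16 = 4(x + 6), we have |(4x + 8) + 16| = 4|x + 6|.
So 4|x + 6| < eps exactly when |x + 6| < eps/4.
Choosing delta = eps/4 gives |(4x + 8) + 16| = 4|x + 6| < eps whenever |x + 6| < delta.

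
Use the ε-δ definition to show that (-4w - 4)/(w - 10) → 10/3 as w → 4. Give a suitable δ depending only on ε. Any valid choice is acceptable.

δ = min(3, (9/22)ε)

Fix ε > 0. We want δ > 0 with 0 < |w − 4| < δ ⇒ |(-4w - 4)/(w - 10) − (10/3)| < ε.
Combining over a common denominator, (-4w - 4)/(w - 10) − (10/3) = [(-4w - 4)·(-6) − (-20)·(w - 10)] / [(-6)·(w - 10)] = 44(w − 4) / ((-6)(w - 10)).
So |(-4w - 4)/(w - 10) − (10/3)| = 44|w − 4| / (6·|w − 10|).
Require δ ≤ 3, so |w − 10| ≥ |-6| − |w − 4| > 6 − 3 = 3.
Hence |(-4w - 4)/(w - 10) − (10/3)| < 44|w − 4|/(6·3) = (22/9)|w − 4|, which is < ε once |w − 4| < (9/22)ε.
Take δ = min(3, (9/22)ε). Then 0 < |w − 4| < δ forces both bounds, so |(-4w - 4)/(w - 10) − (10/3)| < ε.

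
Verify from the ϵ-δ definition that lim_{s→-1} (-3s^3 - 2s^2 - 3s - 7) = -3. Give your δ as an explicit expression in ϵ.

Suppose ϵ > 0. We want δ > 0 such that 0 < |s + 1| < δ implies |(-3s^3 - 2s^2 - 3s - 7) + 3| < ϵ.
(-3s^3 - 2s^2 - 3s - 7) + 3 = -3s^3 - 2s^2 - 3s - 4 = (s + 1)(-3s^2 + s - 4).
So |(-3s^3 - 2s^2 - 3s - 7) + 3| = |s + 1|·|-3s^2 + s - 4|.
Assume first that |s + 1| < 1, so |s| < 2. Then |-3s^2 + s - 4| ≤ 3·2^2 + 2 + 4 = 18.
Hence |(-3s^3 - 2s^2 - 3s - 7) + 3| ≤ 18|s + 1| < ϵ provided |s + 1| < ϵ/18.
Choosing δ = min(1, ϵ/18) ensures both conditions, hence |(-3s^3 - 2s^2 - 3s - 7) + 3| < ϵ.

δ = min(1, ϵ/18)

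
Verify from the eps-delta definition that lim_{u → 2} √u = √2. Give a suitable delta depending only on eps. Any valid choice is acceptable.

delta = min(2, √2·eps)

Fix eps > 0. We want delta > 0 such that 0 < |u − 2| < delta implies |√u − √2| < eps.
Rationalise: √u − √2 = (u − 2)/(√u + √2), so |√u − √2| = |u − 2|/(√u + √2).
Restrict delta ≤ 2 so that |u − 2| < 2 forces u > 0, and then √u + √2 > √2.
Hence |√u − √2| < |u − 2|/√2, which is < eps once |u − 2| < √2·eps.
Take delta = min(2, √2·eps). If 0 < |u − 2| < delta then u > 0 and |√u − √2| < |u − 2|/√2 < eps.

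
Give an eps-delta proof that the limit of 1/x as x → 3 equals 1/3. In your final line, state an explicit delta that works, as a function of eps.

delta = min(3/2, (9/2)eps)

Let eps > 0. We seek delta > 0 such that 0 < |x − 3| < delta implies |1/x − (1/3)| < eps.
|1/x − (1/3)| = |3 − x|/(3·|x|) = |x − 3|/(3|x|).
Require delta ≤ 3/2 so that |x| > 3 − 3/2 = 3/2, hence 3|x| > 9/2.
Then |1/x − (1/3)| < |x − 3|/(9/2), which is < eps when |x − 3| < (9/2)eps.
Take delta = min(3/2, (9/2)eps). Then 0 < |x − 3| < delta gives both |x − 3| < 3/2 and |x − 3| < (9/2)eps, so |1/x − (1/3)| < eps.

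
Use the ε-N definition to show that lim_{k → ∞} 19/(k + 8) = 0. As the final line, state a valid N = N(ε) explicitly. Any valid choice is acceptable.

N = 19/ε

Suppose ε > 0. For k ≥ 1, |19/(k + 8) − 0| = 19/(k + 8) ≤ 19/k.
We need 19/k < ε, i.e. k > 19/ε.
Take N = 19/ε. If k > N then |19/(k + 8)| ≤ 19/k < ε.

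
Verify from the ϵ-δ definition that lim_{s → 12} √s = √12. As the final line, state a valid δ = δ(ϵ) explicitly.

δ = min(12, √12·ϵ)

Let ϵ > 0. We want δ > 0 such that 0 < |s − 12| < δ implies |√s − √12| < ϵ.
Rationalise: √s − √12 = (s − 12)/(√s + √12), so |√s − √12| = |s − 12|/(√s + √12).
Restrict δ ≤ 12 so that |s − 12| < 12 forces s > 0, and then √s + √12 > √12.
Hence |√s − √12| < |s − 12|/√12, which is < ϵ once |s − 12| < √12·ϵ.
Take δ = min(12, √12·ϵ). If 0 < |s − 12| < δ then s > 0 and |√s − √12| < |s − 12|/√12 < ϵ.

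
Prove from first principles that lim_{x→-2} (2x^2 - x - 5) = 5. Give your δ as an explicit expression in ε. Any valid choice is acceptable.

δ = min(1, ε/11)

Let ε > 0 be given. We want δ > 0 such that 0 < |x + 2| < δ implies |(2x^2 - x - 5) − 5| < ε.
(2x^2 - x - 5) − 5 = 2x^2 - x - 10 = (x + 2)(2x - 5).
So |(2x^2 - x - 5) − 5| = |x + 2|·|2x - 5|.
Assume first that |x + 2| < 1, so |x| < 3. Then |2x - 5| ≤ 2·3 + 5 = 11.
Hence |(2x^2 - x - 5) − 5| ≤ 11|x + 2| < ε provided |x + 2| < ε/11.
Choosing δ = min(1, ε/11) ensures both conditions, hence |(2x^2 - x - 5) − 5| < ε.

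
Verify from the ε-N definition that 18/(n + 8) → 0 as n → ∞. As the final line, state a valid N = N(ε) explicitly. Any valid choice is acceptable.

Fix ε > 0. For n ≥ 1, |18/(n + 8) − 0| = 18/(n + 8) ≤ 18/n.
We need 18/n < ε, i.e. n > 18/ε.
Take N = 18/ε. If n > N then |18/(n + 8)| ≤ 18/n < ε.

N = 18/ε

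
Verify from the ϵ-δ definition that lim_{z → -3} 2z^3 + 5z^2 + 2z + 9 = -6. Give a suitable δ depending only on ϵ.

Let ϵ > 0. We want δ > 0 such that 0 < |z + 3| < δ implies |(2z^3 + 5z^2 + 2z + 9) + 6| < ϵ.
(2z^3 + 5z^2 + 2z + 9) + 6 = 2z^3 + 5z^2 + 2z + 15 = (z + 3)(2z^2 - z + 5).
So |(2z^3 + 5z^2 + 2z + 9) + 6| = |z + 3|·|2z^2 - z + 5|.
Require δ ≤ 1. Then |z + 3| < 1 gives |z| < 4, and by the triangle inequality |2z^2 - z + 5| ≤ 2·4^2 + 4 + 5 = 41.
Hence |(2z^3 + 5z^2 + 2z + 9) + 6| ≤ 41|z + 3| < ϵ provided |z + 3| < ϵ/41.
Take δ = min(1, ϵ/41). Then 0 < |z + 3| < δ gives both |z + 3| < 1 and |z + 3| < ϵ/41, so |(2z^3 + 5z^2 + 2z + 9) + 6| < ϵ.

δ = min(1, ϵ/41)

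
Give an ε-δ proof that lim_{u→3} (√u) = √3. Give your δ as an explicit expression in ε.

δ = min(3, √3·ε)

Let ε > 0 be given. We want δ > 0 such that 0 < |u − 3| < δ implies |√u − √3| < ε.
Rationalise: √u − √3 = (u − 3)/(√u + √3), so |√u − √3| = |u − 3|/(√u + √3).
Restrict δ ≤ 3 so that |u − 3| < 3 forces u > 0, and then √u + √3 > √3.
Hence |√u − √3| < |u − 3|/√3, which is < ε once |u − 3| < √3·ε.
Take δ = min(3, √3·ε). If 0 < |u − 3| < δ then u > 0 and |√u − √3| < |u − 3|/√3 < ε.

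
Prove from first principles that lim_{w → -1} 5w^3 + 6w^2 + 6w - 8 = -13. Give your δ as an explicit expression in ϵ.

δ = min(1, ϵ/27)

Fix ϵ > 0. We want δ > 0 such that 0 < |w + 1| < δ implies |(5w^3 + 6w^2 + 6w - 8) + 13| < ϵ.
(5w^3 + 6w^2 + 6w - 8) + 13 = 5w^3 + 6w^2 + 6w + 5 = (w + 1)(5w^2 + w + 5).
So |(5w^3 + 6w^2 + 6w - 8) + 13| = |w + 1|·|5w^2 + w + 5|.
Assume first that |w + 1| < 1, so |w| < 2. Then |5w^2 + w + 5| ≤ 5·2^2 + 2 + 5 = 27.
Hence |(5w^3 + 6w^2 + 6w - 8) + 13| ≤ 27|w + 1| < ϵ provided |w + 1| < ϵ/27.
Choosing δ = min(1, ϵ/27) ensures both conditions, hence |(5w^3 + 6w^2 + 6w - 8) + 13| < ϵ.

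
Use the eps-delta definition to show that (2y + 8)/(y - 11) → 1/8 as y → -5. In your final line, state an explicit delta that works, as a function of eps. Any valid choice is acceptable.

delta = min(8, (64/15)eps)

Fix eps > 0. We want delta > 0 with 0 < |y + 5| < delta ⇒ |(2y + 8)/(y - 11) − (1/8)| < eps.
Combining over a common denominator, (2y + 8)/(y - 11) − (1/8) = [(2y + 8)·(-16) − (-2)·(y - 11)] / [(-16)·(y - 11)] = -30(y + 5) / ((-16)(y - 11)).
So |(2y + 8)/(y - 11) − (1/8)| = 30|y + 5| / (16·|y − 11|).
Restrict delta ≤ 8. Then |y + 5| < 8 gives |y − 11| = |(y + 5) + (-16)| ≥ 16 − 8 = 8.
Hence |(2y + 8)/(y - 11) − (1/8)| < 30|y + 5|/(16·8) = (15/64)|y + 5|, which is < eps once |y + 5| < (64/15)eps.
Take delta = min(8, (64/15)eps). Then 0 < |y + 5| < delta forces both bounds, so |(2y + 8)/(y - 11) − (1/8)| < eps.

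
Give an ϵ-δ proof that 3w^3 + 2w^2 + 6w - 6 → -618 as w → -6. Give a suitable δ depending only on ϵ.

Suppose ϵ > 0. We want δ > 0 such that 0 < |w + 6| < δ implies |(3w^3 + 2w^2 + 6w - 6) + 618| < ϵ.
(3w^3 + 2w^2 + 6w - 6) + 618 = 3w^3 + 2w^2 + 6w + 612 = (w + 6)(3w^2 - 16w + 102).
So |(3w^3 + 2w^2 + 6w - 6) + 618| = |w + 6|·|3w^2 - 16w + 102|.
Assume first that |w + 6| < 1, so |w| < 7. Then |3w^2 - 16w + 102| ≤ 3·7^2 + 16·7 + 102 = 361.
Hence |(3w^3 + 2w^2 + 6w - 6) + 618| ≤ 361|w + 6| < ϵ provided |w + 6| < ϵ/361.
Take δ = min(1, ϵ/361). Then 0 < |w + 6| < δ gives both |w + 6| < 1 and |w + 6| < ϵ/361, so |(3w^3 + 2w^2 + 6w - 6) + 618| < ϵ.

δ = min(1, ϵ/361)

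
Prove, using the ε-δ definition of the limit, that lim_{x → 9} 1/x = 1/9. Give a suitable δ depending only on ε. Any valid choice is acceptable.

Let ε > 0. We seek δ > 0 such that 0 < |x − 9| < δ implies |1/x − (1/9)| < ε.
|1/x − (1/9)| = |9 − x|/(9·|x|) = |x − 9|/(9|x|).
Restrict δ ≤ 9/2. Then |x − 9| < 9/2 gives |x| > 9/2, so 9|x| > 81/2.
Then |1/x − (1/9)| < |x − 9|/(81/2), which is < ε when |x − 9| < (81/2)ε.
Take δ = min(9/2, (81/2)ε). Then 0 < |x − 9| < δ gives both |x − 9| < 9/2 and |x − 9| < (81/2)ε, so |1/x − (1/9)| < ε.

δ = min(9/2, (81/2)ε)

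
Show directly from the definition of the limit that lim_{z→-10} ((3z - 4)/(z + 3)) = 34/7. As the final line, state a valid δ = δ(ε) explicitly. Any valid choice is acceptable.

δ = min(7/2, (49/26)ε)

Let ε > 0 be given. We want δ > 0 with 0 < |z + 10| < δ ⇒ |(3z - 4)/(z + 3) − (34/7)| < ε.
Combining over a common denominator, (3z - 4)/(z + 3) − (34/7) = [(3z - 4)·(-7) − (-34)·(z + 3)] / [(-7)·(z + 3)] = 13(z + 10) / ((-7)(z + 3)).
So |(3z - 4)/(z + 3) − (34/7)| = 13|z + 10| / (7·|z + 3|).
Require δ ≤ 7/2, so |z + 3| ≥ |-7| − |z + 10| > 7 − 7/2 = 7/2.
Hence |(3z - 4)/(z + 3) − (34/7)| < 13|z + 10|/(7·(7/2)) = (26/49)|z + 10|, which is < ε once |z + 10| < (49/26)ε.
Take δ = min(7/2, (49/26)ε). Then 0 < |z + 10| < δ forces both bounds, so |(3z - 4)/(z + 3) − (34/7)| < ε.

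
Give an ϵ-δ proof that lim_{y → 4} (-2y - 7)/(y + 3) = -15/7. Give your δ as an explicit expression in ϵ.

δ = min(7/2, (49/2)ϵ)

Let ϵ > 0. We want δ > 0 with 0 < |y − 4| < δ ⇒ |(-2y - 7)/(y + 3) + 15/7| < ϵ.
Combining over a common denominator, (-2y - 7)/(y + 3) + 15/7 = [(-2y - 7)·7 − (-15)·(y + 3)] / [7·(y + 3)] = 1(y − 4) / (7(y + 3)).
So |(-2y - 7)/(y + 3) + 15/7| = |y − 4| / (7·|y + 3|).
Restrict δ ≤ 7/2. Then |y − 4| < 7/2 gives |y + 3| = |(y − 4) + 7| ≥ 7 − 7/2 = 7/2.
Hence |(-2y - 7)/(y + 3) + 15/7| < |y − 4|/(7·(7/2)) = (2/49)|y − 4|, which is < ϵ once |y − 4| < (49/2)ϵ.
Take δ = min(7/2, (49/2)ϵ). Then 0 < |y − 4| < δ forces both bounds, so |(-2y - 7)/(y + 3) + 15/7| < ϵ.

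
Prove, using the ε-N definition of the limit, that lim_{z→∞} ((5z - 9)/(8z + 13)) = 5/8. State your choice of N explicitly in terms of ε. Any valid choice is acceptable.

N = (137/64)/ε

Let ε > 0. We seek N > 0 such that z > N implies |(5z - 9)/(8z + 13) − (5/8)| < ε.
(5z - 9)/(8z + 13) − (5/8) = (8(5z - 9) − 5(8z + 13)) / (8(8z + 13)) = -137/(8(8z + 13)).
For z > 0 we have 8z + 13 > 8z, so |(5z - 9)/(8z + 13) − (5/8)| = 137/(8(8z + 13)) < 137/(8·8z) = (137/64)/z.
Thus |(5z - 9)/(8z + 13) − (5/8)| < ε whenever z > (137/64)/ε.
Take N = (137/64)/ε. If z > N then |(5z - 9)/(8z + 13) − (5/8)| < (137/64)/z < ε.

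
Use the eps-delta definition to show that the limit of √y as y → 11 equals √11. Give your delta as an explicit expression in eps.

delta = min(11, √11·eps)

Let eps > 0. We want delta > 0 such that 0 < |y − 11| < delta implies |√y − √11| < eps.
Multiplying by the conjugate, |√y − √11| = |y − 11|/(√y + √11).
Restrict delta ≤ 11 so that |y − 11| < 11 forces y > 0, and then √y + √11 > √11.
Hence |√y − √11| < |y − 11|/√11, which is < eps once |y − 11| < √11·eps.
Take delta = min(11, √11·eps). If 0 < |y − 11| < delta then y > 0 and |√y − √11| < |y − 11|/√11 < eps.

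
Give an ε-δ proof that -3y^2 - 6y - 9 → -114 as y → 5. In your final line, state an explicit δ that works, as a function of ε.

δ = min(2, ε/42)

Let ε > 0 be given. We want δ > 0 such that 0 < |y − 5| < δ implies |(-3y^2 - 6y - 9) + 114| < ε.
(-3y^2 - 6y - 9) + 114 = -3y^2 - 6y + 105 = (y − 5)(-3y - 21).
So |(-3y^2 - 6y - 9) + 114| = |y − 5|·|-3y - 21|.
Assume first that |y − 5| < 2, so |y| < 7. Then |-3y - 21| ≤ 3·7 + 21 = 42.
Hence |(-3y^2 - 6y - 9) + 114| ≤ 42|y − 5| < ε provided |y − 5| < ε/42.
Choosing δ = min(2, ε/42) ensures both conditions, hence |(-3y^2 - 6y - 9) + 114| < ε.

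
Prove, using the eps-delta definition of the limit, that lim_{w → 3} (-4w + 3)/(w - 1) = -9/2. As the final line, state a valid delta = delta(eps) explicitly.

Fix eps > 0. We want delta > 0 with 0 < |w − 3| < delta ⇒ |(-4w + 3)/(w - 1) + 9/2| < eps.
Combining over a common denominator, (-4w + 3)/(w - 1) + 9/2 = [(-4w + 3)·2 − (-9)·(w - 1)] / [2·(w - 1)] = 1(w − 3) / (2(w - 1)).
So |(-4w + 3)/(w - 1) + 9/2| = |w − 3| / (2·|w − 1|).
Require delta ≤ 1, so |w − 1| ≥ |2| − |w − 3| > 2 − 1 = 1.
Hence |(-4w + 3)/(w - 1) + 9/2| < |w − 3|/(2·1) = (1/2)|w − 3|, which is < eps once |w − 3| < 2eps.
Take delta = min(1, 2eps). Then 0 < |w − 3| < delta forces both bounds, so |(-4w + 3)/(w - 1) + 9/2| < eps.

delta = min(1, 2eps)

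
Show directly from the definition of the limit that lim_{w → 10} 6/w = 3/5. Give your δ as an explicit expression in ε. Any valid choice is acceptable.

Suppose ε > 0. We seek δ > 0 such that 0 < |w − 10| < δ implies |6/w − (3/5)| < ε.
|6/w − (3/5)| = 6·|10 − w|/(10·|w|) = 6|w − 10|/(10|w|).
Restrict δ ≤ 5. Then |w − 10| < 5 gives |w| > 5, so 10|w| > 50.
Then |6/w − (3/5)| < 6|w − 10|/50, which is < ε when |w − 10| < (25/3)ε.
Take δ = min(5, (25/3)ε). Then 0 < |w − 10| < δ gives both |w − 10| < 5 and |w − 10| < (25/3)ε, so |6/w − (3/5)| < ε.

δ = min(5, (25/3)ε)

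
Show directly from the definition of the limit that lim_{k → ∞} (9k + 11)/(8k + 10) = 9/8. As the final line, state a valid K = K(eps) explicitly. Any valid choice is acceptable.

K = (1/32)/eps

Let eps > 0 be given. For k ≥ 1, |(9k + 11)/(8k + 10) − (9/8)| = |-2|/(8(8k + 10)) = 2/(8(8k + 10)).
Since 8k + 10 ≥ 8k for k ≥ 1, this is ≤ 2/(8·8k) = (1/32)/k.
So |(9k + 11)/(8k + 10) − (9/8)| < eps whenever k > (1/32)/eps.
Take K = (1/32)/eps. If k > K then |(9k + 11)/(8k + 10) − (9/8)| ≤ (1/32)/k < eps.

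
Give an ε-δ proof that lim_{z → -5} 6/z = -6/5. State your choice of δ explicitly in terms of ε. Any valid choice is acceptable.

Suppose ε > 0. We seek δ > 0 such that 0 < |z + 5| < δ implies |6/z + 6/5| < ε.
|6/z + 6/5| = 6·|-5 − z|/(5·|z|) = 6|z + 5|/(5|z|).
Require δ ≤ 5/2 so that |z| > 5 − 5/2 = 5/2, hence 5|z| > 25/2.
Then |6/z + 6/5| < 6|z + 5|/(25/2), which is < ε when |z + 5| < (25/12)ε.
Take δ = min(5/2, (25/12)ε). Then 0 < |z + 5| < δ gives both |z + 5| < 5/2 and |z + 5| < (25/12)ε, so |6/z + 6/5| < ε.

δ = min(5/2, (25/12)ε)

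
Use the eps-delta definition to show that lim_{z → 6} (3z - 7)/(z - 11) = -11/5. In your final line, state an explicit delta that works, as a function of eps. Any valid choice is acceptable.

Let eps > 0 be given. We want delta > 0 with 0 < |z − 6| < delta ⇒ |(3z - 7)/(z - 11) + 11/5| < eps.
Combining over a common denominator, (3z - 7)/(z - 11) + 11/5 = [(3z - 7)·(-5) − 11·(z - 11)] / [(-5)·(z - 11)] = -26(z − 6) / ((-5)(z - 11)).
So |(3z - 7)/(z - 11) + 11/5| = 26|z − 6| / (5·|z − 11|).
Restrict delta ≤ 5/2. Then |z − 6| < 5/2 gives |z − 11| = |(z − 6) + (-5)| ≥ 5 − 5/2 = 5/2.
Hence |(3z - 7)/(z - 11) + 11/5| < 26|z − 6|/(5·(5/2)) = (52/25)|z − 6|, which is < eps once |z − 6| < (25/52)eps.
Take delta = min(5/2, (25/52)eps). Then 0 < |z − 6| < delta forces both bounds, so |(3z - 7)/(z - 11) + 11/5| < eps.

delta = min(5/2, (25/52)eps)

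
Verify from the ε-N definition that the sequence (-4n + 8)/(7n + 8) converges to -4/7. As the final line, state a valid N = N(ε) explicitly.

Let ε > 0. For n ≥ 1, |(-4n + 8)/(7n + 8) + 4/7| = |88|/(7(7n + 8)) = 88/(7(7n + 8)).
Since 7n + 8 ≥ 7n for n ≥ 1, this is ≤ 88/(7·7n) = (88/49)/n.
So |(-4n + 8)/(7n + 8) + 4/7| < ε whenever n > (88/49)/ε.
Take N = (88/49)/ε. If n > N then |(-4n + 8)/(7n + 8) + 4/7| ≤ (88/49)/n < ε.

N = (88/49)/ε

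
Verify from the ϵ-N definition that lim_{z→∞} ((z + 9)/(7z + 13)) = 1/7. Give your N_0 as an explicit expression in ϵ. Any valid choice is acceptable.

Fix ϵ > 0. We seek N_0 > 0 such that z > N_0 implies |(z + 9)/(7z + 13) − (1/7)| < ϵ.
(z + 9)/(7z + 13) − (1/7) = (7(z + 9) − (7z + 13)) / (7(7z + 13)) = 50/(7(7z + 13)).
For z > 0 we have 7z + 13 > 7z, so |(z + 9)/(7z + 13) − (1/7)| = 50/(7(7z + 13)) < 50/(7·7z) = (50/49)/z.
Thus |(z + 9)/(7z + 13) − (1/7)| < ϵ whenever z > (50/49)/ϵ.
Take N_0 = (50/49)/ϵ. If z > N_0 then |(z + 9)/(7z + 13) − (1/7)| < (50/49)/z < ϵ.

N_0 = (50/49)/ϵ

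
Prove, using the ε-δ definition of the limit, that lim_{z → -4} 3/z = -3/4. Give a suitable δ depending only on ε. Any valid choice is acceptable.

Fix ε > 0. We seek δ > 0 such that 0 < |z + 4| < δ implies |3/z + 3/4| < ε.
|3/z + 3/4| = 3·|-4 − z|/(4·|z|) = 3|z + 4|/(4|z|).
Require δ ≤ 2 so that |z| > 4 − 2 = 2, hence 4|z| > 8.
Then |3/z + 3/4| < 3|z + 4|/8, which is < ε when |z + 4| < (8/3)ε.
Take δ = min(2, (8/3)ε). Then 0 < |z + 4| < δ gives both |z + 4| < 2 and |z + 4| < (8/3)ε, so |3/z + 3/4| < ε.

δ = min(2, (8/3)ε)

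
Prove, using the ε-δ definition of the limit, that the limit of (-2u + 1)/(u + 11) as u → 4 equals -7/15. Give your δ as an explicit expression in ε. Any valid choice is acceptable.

δ = min(15/2, (225/46)ε)

Let ε > 0 be given. We want δ > 0 with 0 < |u − 4| < δ ⇒ |(-2u + 1)/(u + 11) + 7/15| < ε.
Combining over a common denominator, (-2u + 1)/(u + 11) + 7/15 = [(-2u + 1)·15 − (-7)·(u + 11)] / [15·(u + 11)] = -23(u − 4) / (15(u + 11)).
So |(-2u + 1)/(u + 11) + 7/15| = 23|u − 4| / (15·|u + 11|).
Require δ ≤ 15/2, so |u + 11| ≥ |15| − |u − 4| > 15 − 15/2 = 15/2.
Hence |(-2u + 1)/(u + 11) + 7/15| < 23|u − 4|/(15·(15/2)) = (46/225)|u − 4|, which is < ε once |u − 4| < (225/46)ε.
Take δ = min(15/2, (225/46)ε). Then 0 < |u − 4| < δ forces both bounds, so |(-2u + 1)/(u + 11) + 7/15| < ε.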